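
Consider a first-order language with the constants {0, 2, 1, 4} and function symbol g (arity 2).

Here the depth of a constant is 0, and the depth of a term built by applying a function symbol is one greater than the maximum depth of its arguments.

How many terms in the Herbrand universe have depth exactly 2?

384

If N_k denotes the number of depth-≤k ground terms, the 4 constants give N_0 = 4, and each function symbol of arity r contributes N_{k-1}^r new terms at level k: N_k = 4 + N_{k-1}^2.
N_0 = 4
N_1 = 4 + 4^2 = 20
N_2 = 4 + 20^2 = 404
Terms of depth exactly 2: N_2 − N_1 = 404 − 20 = 384.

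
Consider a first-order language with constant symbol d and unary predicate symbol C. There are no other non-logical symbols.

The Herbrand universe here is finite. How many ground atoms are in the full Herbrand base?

With no function symbols, the Herbrand universe is just the 1 constant.
Ground atoms per predicate: C: 1.
Herbrand base size = 1 = 1.

1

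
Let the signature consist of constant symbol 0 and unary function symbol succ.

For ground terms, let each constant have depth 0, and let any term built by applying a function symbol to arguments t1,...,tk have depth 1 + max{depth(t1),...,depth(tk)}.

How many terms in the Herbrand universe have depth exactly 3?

1

Let N_k = |{terms of depth ≤ k}|. Then N_0 = 1 and N_k = 1 + N_{k-1} for k ≥ 1 (one summand per function symbol, arity giving the exponent).
N_0 = 1
N_1 = 1 + 1 = 2
N_2 = 1 + 2 = 3
N_3 = 1 + 3 = 4
Terms of depth exactly 3: N_3 − N_2 = 4 − 3 = 1.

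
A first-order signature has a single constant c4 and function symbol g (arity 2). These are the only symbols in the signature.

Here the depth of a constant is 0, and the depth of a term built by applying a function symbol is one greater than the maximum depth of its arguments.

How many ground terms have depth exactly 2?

Let N_k count ground terms of depth at most k. Each non-constant term of depth ≤ k is some function symbol applied to depth-≤(k−1) arguments, giving N_k = 1 + N_{k-1}^2.
N_0 = 1
N_1 = 1 + 1^2 = 2
N_2 = 1 + 2^2 = 5
Terms of depth exactly 2: N_2 − N_1 = 5 − 2 = 3.

3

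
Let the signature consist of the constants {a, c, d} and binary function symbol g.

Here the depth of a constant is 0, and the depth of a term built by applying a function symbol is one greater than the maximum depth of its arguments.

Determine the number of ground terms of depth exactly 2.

Write N_k for the number of ground terms of depth ≤ k. A term of depth ≤ k is either a constant or a function symbol applied to arguments of depth ≤ k−1, so N_k = 3 + N_{k-1}^2.
N_0 = 3
N_1 = 3 + 3^2 = 12
N_2 = 3 + 12^2 = 147
Terms of depth exactly 2: N_2 − N_1 = 147 − 12 = 135.

135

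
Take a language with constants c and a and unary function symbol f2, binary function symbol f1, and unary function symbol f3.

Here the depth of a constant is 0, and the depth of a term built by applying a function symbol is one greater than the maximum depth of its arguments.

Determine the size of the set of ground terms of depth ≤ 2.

Write N_k for the number of ground terms of depth ≤ k. A term of depth ≤ k is either a constant or a function symbol applied to arguments of depth ≤ k−1, so N_k = 2 + N_{k-1} + N_{k-1}^2 + N_{k-1}.
N_0 = 2
N_1 = 2 + 2 + 2^2 + 2 = 10
N_2 = 2 + 10 + 10^2 + 10 = 122

122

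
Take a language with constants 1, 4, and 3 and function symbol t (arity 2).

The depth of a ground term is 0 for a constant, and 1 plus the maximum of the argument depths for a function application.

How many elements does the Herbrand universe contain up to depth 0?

3

Let N_k count ground terms of depth at most k. Each non-constant term of depth ≤ k is some function symbol applied to depth-≤(k−1) arguments, giving N_k = 3 + N_{k-1}^2.
N_0 = 3
Explicitly: 1, 4, 3.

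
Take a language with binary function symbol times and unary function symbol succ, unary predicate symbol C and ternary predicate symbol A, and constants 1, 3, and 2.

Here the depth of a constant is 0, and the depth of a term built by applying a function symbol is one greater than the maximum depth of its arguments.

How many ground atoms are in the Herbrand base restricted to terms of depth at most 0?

30

First count ground terms of depth ≤ 0.
Write N_k for the number of ground terms of depth ≤ k. A term of depth ≤ k is either a constant or a function symbol applied to arguments of depth ≤ k−1, so N_k = 3 + N_{k-1}^2 + N_{k-1}.
N_0 = 3
Explicitly: 1, 3, 2.
So |H| = 3.
For each predicate symbol, the number of ground atoms is |H| raised to its arity; summing:
  C: 3;  A: 3^3 = 27
Total ground atoms: 3 + 27 = 30.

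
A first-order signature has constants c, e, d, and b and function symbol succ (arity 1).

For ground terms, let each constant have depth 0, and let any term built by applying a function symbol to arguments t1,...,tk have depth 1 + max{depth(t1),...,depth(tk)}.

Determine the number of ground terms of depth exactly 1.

4

Let N_k count ground terms of depth at most k. Each non-constant term of depth ≤ k is some function symbol applied to depth-≤(k−1) arguments, giving N_k = 4 + N_{k-1}.
N_0 = 4
N_1 = 4 + 4 = 8
Terms of depth exactly 1: N_1 − N_0 = 8 − 4 = 4.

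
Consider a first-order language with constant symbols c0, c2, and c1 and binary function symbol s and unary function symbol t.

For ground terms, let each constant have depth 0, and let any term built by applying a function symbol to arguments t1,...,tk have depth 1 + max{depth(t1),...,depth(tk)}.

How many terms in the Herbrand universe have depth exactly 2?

If N_k denotes the number of depth-≤k ground terms, the 3 constants give N_0 = 3, and each function symbol of arity r contributes N_{k-1}^r new terms at level k: N_k = 3 + N_{k-1}^2 + N_{k-1}.
N_0 = 3
N_1 = 3 + 3^2 + 3 = 15
N_2 = 3 + 15^2 + 15 = 243
Terms of depth exactly 2: N_2 − N_1 = 243 − 15 = 228.

228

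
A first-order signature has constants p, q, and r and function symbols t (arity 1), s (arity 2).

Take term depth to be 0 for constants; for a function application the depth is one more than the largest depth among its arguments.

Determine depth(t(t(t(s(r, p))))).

depth(s(r, p)) = 1 + max(0, 0) = 1
depth(t(s(r, p))) = 1 + depth(s(r, p)) = 1 + 1 = 2
depth(t(t(s(r, p)))) = 1 + depth(t(s(r, p))) = 1 + 2 = 3
depth(t(t(t(s(r, p))))) = 1 + depth(t(t(s(r, p)))) = 1 + 3 = 4

4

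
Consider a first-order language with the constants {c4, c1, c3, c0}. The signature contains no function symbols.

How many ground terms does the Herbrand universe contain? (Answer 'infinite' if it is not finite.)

4

There are no function symbols, so every ground term is one of the 4 constants.
The Herbrand universe is {c4, c1, c3, c0}, which is finite with 4 elements.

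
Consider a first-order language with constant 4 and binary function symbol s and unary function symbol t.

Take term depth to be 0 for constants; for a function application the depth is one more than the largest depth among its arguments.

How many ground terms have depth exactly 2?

Write N_k for the number of ground terms of depth ≤ k. A term of depth ≤ k is either a constant or a function symbol applied to arguments of depth ≤ k−1, so N_k = 1 + N_{k-1}^2 + N_{k-1}.
N_0 = 1
N_1 = 1 + 1^2 + 1 = 3
N_2 = 1 + 3^2 + 3 = 13
Terms of depth exactly 2: N_2 − N_1 = 13 − 3 = 10.

10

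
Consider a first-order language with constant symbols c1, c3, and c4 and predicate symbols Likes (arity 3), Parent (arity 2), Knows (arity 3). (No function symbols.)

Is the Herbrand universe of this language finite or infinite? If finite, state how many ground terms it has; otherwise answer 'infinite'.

There are no function symbols, so every ground term is one of the 3 constants.
The Herbrand universe is {c1, c3, c4}, which is finite with 3 elements.

3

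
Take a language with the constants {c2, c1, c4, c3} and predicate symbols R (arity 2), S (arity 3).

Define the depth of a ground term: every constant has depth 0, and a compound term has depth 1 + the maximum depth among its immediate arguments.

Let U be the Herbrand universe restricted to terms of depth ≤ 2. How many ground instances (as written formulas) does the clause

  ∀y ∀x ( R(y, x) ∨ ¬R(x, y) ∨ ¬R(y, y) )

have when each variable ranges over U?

16

Ground terms of depth ≤ 2:
  With no function symbols every ground term is a constant, so there are exactly 4 ground terms at every depth bound.
  N_0 = 4
  N_1 = 4
  N_2 = 4
  Explicitly: c2, c1, c4, c3.
So there are 4 ground terms available for substitution.
There are 2 variables to instantiate (y, x), each occurring in at least one literal, so different choices give different ground instances.
Number of ground instances = 4^2 = 16.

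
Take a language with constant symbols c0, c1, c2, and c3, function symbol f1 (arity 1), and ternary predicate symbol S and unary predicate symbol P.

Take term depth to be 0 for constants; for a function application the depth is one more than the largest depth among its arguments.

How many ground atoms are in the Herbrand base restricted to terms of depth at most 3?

First count ground terms of depth ≤ 3.
If N_k denotes the number of depth-≤k ground terms, the 4 constants give N_0 = 4, and each function symbol of arity r contributes N_{k-1}^r new terms at level k: N_k = 4 + N_{k-1}.
N_0 = 4
N_1 = 4 + 4 = 8
N_2 = 4 + 8 = 12
N_3 = 4 + 12 = 16
So |H| = 16.
For each predicate symbol, the number of ground atoms is |H| raised to its arity; summing:
  S: 16^3 = 4096;  P: 16
Total ground atoms: 4096 + 16 = 4112.

4112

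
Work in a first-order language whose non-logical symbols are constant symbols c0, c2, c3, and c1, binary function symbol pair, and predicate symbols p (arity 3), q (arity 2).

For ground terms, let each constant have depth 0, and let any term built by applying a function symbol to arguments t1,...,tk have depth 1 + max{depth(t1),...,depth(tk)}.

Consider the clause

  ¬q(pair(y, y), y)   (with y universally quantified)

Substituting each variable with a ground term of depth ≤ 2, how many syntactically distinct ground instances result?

404

Ground terms of depth ≤ 2:
  Count level by level. With function symbols pair/2, the terms of depth ≤ k are the 4 constants together with each function applied to depth-≤(k−1) tuples, so N_k = 4 + N_{k-1}^2.
  N_0 = 4
  N_1 = 4 + 4^2 = 20
  N_2 = 4 + 20^2 = 404
So there are 404 ground terms available for substitution.
There is 1 variable to instantiate (y),  occurring in at least one literal, so different choices give different ground instances.
Number of ground instances = 404.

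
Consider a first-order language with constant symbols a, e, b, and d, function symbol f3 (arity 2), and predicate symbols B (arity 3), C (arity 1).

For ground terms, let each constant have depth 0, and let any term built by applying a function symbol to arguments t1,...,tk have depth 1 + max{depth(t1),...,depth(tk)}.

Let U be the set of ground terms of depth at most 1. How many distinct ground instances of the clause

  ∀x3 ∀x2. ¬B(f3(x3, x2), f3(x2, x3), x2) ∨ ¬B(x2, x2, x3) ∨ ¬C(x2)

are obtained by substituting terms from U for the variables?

Ground terms of depth ≤ 1:
  Let N_k = |{terms of depth ≤ k}|. Then N_0 = 4 and N_k = 4 + N_{k-1}^2 for k ≥ 1 (one summand per function symbol, arity giving the exponent).
  N_0 = 4
  N_1 = 4 + 4^2 = 20
So there are 20 ground terms available for substitution.
The body mentions every one of the 2 quantified variables; since ground terms form a free algebra, no two substitutions collapse to the same formula.
Number of ground instances = 20^2 = 400.

400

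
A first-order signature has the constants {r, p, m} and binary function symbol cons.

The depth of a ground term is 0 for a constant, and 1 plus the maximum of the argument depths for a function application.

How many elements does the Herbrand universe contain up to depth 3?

21612

Count level by level. With function symbols cons/2, the terms of depth ≤ k are the 3 constants together with each function applied to depth-≤(k−1) tuples, so N_k = 3 + N_{k-1}^2.
N_0 = 3
N_1 = 3 + 3^2 = 12
N_2 = 3 + 12^2 = 147
N_3 = 3 + 147^2 = 21612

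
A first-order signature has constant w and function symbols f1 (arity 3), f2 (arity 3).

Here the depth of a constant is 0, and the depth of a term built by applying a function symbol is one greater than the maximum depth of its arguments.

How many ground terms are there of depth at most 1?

3

Let N_k = |{terms of depth ≤ k}|. Then N_0 = 1 and N_k = 1 + N_{k-1}^3 + N_{k-1}^3 for k ≥ 1 (one summand per function symbol, arity giving the exponent).
N_0 = 1
N_1 = 1 + 1^3 + 1^3 = 3
Explicitly: w, f1(w, w, w), f2(w, w, w).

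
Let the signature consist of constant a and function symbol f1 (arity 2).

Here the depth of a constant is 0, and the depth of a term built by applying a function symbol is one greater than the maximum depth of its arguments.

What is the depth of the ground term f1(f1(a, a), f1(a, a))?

depth(f1(a, a)) = 1 + max(0, 0) = 1
depth(f1(f1(a, a), f1(a, a))) = 1 + max(1, 1) = 2

2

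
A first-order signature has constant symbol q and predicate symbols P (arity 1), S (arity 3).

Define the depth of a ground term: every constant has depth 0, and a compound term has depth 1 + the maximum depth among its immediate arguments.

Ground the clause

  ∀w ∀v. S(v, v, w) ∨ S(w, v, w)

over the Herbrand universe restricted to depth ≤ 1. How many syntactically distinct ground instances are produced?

1

Ground terms of depth ≤ 1:
  With no function symbols every ground term is a constant, so there is exactly 1 ground term at every depth bound.
  N_0 = 1
  N_1 = 1
So there is exactly 1 ground term available for substitution.
There are 2 variables to instantiate (w, v), each occurring in at least one literal, so different choices give different ground instances.
Number of ground instances = 1^2 = 1.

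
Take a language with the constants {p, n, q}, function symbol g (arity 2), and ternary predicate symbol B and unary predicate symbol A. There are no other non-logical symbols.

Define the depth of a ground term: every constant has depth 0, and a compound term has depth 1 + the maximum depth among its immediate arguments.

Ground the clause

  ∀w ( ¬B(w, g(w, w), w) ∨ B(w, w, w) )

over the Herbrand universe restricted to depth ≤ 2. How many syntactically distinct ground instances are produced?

Ground terms of depth ≤ 2:
  If N_k denotes the number of depth-≤k ground terms, the 3 constants give N_0 = 3, and each function symbol of arity r contributes N_{k-1}^r new terms at level k: N_k = 3 + N_{k-1}^2.
  N_0 = 3
  N_1 = 3 + 3^2 = 12
  N_2 = 3 + 12^2 = 147
So there are 147 ground terms available for substitution.
The variable w ranges independently over the available ground terms, and distinct assignments produce distinct instances.
Number of ground instances = 147.

147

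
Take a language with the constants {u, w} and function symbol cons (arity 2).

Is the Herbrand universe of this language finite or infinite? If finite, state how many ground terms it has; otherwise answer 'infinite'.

The signature has at least one function symbol (cons, arity 2) and at least one constant (u).
Iterating cons gives infinitely many distinct ground terms: u, cons(u, u), cons(cons(u, u), cons(u, u)), ...
So the Herbrand universe is infinite.

infinite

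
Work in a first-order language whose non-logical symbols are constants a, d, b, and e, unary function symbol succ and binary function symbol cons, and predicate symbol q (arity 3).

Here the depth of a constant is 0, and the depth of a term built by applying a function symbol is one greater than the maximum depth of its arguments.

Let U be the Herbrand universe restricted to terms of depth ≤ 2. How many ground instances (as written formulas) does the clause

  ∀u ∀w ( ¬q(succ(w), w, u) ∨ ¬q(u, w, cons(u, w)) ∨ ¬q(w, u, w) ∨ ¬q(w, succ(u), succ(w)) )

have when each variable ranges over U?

Ground terms of depth ≤ 2:
  If N_k denotes the number of depth-≤k ground terms, the 4 constants give N_0 = 4, and each function symbol of arity r contributes N_{k-1}^r new terms at level k: N_k = 4 + N_{k-1} + N_{k-1}^2.
  N_0 = 4
  N_1 = 4 + 4 + 4^2 = 24
  N_2 = 4 + 24 + 24^2 = 604
So there are 604 ground terms available for substitution.
Each of u, w ranges independently over the available ground terms, and distinct assignments produce distinct instances.
Number of ground instances = 604^2 = 364816.

364816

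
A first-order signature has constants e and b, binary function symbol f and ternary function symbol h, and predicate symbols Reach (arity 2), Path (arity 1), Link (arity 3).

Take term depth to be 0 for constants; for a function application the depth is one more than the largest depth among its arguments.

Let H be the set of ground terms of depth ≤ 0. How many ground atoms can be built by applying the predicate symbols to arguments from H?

First count ground terms of depth ≤ 0.
If N_k denotes the number of depth-≤k ground terms, the 2 constants give N_0 = 2, and each function symbol of arity r contributes N_{k-1}^r new terms at level k: N_k = 2 + N_{k-1}^2 + N_{k-1}^3.
N_0 = 2
So |H| = 2.
A ground atom is a predicate applied to a tuple of terms from H, so the count is the sum over predicates of |H|^arity:
  Reach: 2^2 = 4;  Path: 2;  Link: 2^3 = 8
Total ground atoms: 4 + 2 + 8 = 14.

14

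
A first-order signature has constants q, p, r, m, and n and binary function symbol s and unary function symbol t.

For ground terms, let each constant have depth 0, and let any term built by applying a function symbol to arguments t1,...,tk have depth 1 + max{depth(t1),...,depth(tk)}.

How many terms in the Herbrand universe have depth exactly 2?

Write N_k for the number of ground terms of depth ≤ k. A term of depth ≤ k is either a constant or a function symbol applied to arguments of depth ≤ k−1, so N_k = 5 + N_{k-1}^2 + N_{k-1}.
N_0 = 5
N_1 = 5 + 5^2 + 5 = 35
N_2 = 5 + 35^2 + 35 = 1265
Terms of depth exactly 2: N_2 − N_1 = 1265 − 35 = 1230.

1230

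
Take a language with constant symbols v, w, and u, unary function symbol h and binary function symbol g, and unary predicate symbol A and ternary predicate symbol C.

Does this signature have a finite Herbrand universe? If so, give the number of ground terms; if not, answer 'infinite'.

The signature has at least one function symbol (h, arity 1) and at least one constant (v).
Iterating h gives infinitely many distinct ground terms: v, h(v), h(h(v)), ...
So the Herbrand universe is infinite.

infinite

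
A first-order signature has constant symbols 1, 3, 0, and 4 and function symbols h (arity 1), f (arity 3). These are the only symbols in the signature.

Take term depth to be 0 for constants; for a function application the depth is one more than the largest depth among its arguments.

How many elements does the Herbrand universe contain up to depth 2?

373324

Let N_k count ground terms of depth at most k. Each non-constant term of depth ≤ k is some function symbol applied to depth-≤(k−1) arguments, giving N_k = 4 + N_{k-1} + N_{k-1}^3.
N_0 = 4
N_1 = 4 + 4 + 4^3 = 72
N_2 = 4 + 72 + 72^3 = 373324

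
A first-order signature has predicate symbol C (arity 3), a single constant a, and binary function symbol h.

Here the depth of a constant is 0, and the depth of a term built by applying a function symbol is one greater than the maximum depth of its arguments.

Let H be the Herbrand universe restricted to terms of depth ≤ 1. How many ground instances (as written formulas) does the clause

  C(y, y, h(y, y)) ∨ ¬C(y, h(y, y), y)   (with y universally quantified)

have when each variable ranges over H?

Ground terms of depth ≤ 1:
  If N_k denotes the number of depth-≤k ground terms, the 1 constant gives N_0 = 1, and each function symbol of arity r contributes N_{k-1}^r new terms at level k: N_k = 1 + N_{k-1}^2.
  N_0 = 1
  N_1 = 1 + 1^2 = 2
  Explicitly: a, h(a, a).
So there are 2 ground terms available for substitution.
The variable y ranges independently over the available ground terms, and distinct assignments produce distinct instances.
Number of ground instances = 2.

2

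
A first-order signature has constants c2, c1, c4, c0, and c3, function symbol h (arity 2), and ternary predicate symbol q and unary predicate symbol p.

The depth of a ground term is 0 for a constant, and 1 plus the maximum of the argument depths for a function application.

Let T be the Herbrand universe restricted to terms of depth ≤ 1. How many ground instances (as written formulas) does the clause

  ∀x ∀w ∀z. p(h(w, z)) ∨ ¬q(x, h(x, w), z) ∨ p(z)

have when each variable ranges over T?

Ground terms of depth ≤ 1:
  Write N_k for the number of ground terms of depth ≤ k. A term of depth ≤ k is either a constant or a function symbol applied to arguments of depth ≤ k−1, so N_k = 5 + N_{k-1}^2.
  N_0 = 5
  N_1 = 5 + 5^2 = 30
So there are 30 ground terms available for substitution.
Each of x, w, z ranges independently over the available ground terms, and distinct assignments produce distinct instances.
Number of ground instances = 30^3 = 27000.

27000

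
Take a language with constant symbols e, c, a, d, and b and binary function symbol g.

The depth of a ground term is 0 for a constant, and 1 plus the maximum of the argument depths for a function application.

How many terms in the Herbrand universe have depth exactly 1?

25

Write N_k for the number of ground terms of depth ≤ k. A term of depth ≤ k is either a constant or a function symbol applied to arguments of depth ≤ k−1, so N_k = 5 + N_{k-1}^2.
N_0 = 5
N_1 = 5 + 5^2 = 30
Terms of depth exactly 1: N_1 − N_0 = 30 − 5 = 25.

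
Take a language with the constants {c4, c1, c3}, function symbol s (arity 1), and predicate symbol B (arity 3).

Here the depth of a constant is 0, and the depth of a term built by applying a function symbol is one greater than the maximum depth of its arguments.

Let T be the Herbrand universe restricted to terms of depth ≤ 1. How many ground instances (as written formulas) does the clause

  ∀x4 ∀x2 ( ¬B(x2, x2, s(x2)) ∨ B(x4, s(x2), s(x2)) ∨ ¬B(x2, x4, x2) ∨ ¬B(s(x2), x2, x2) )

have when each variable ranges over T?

Ground terms of depth ≤ 1:
  Let N_k = |{terms of depth ≤ k}|. Then N_0 = 3 and N_k = 3 + N_{k-1} for k ≥ 1 (one summand per function symbol, arity giving the exponent).
  N_0 = 3
  N_1 = 3 + 3 = 6
  Explicitly: c4, c1, c3, s(c4), s(c1), s(c3).
So there are 6 ground terms available for substitution.
Each of x4, x2 ranges independently over the available ground terms, and distinct assignments produce distinct instances.
Number of ground instances = 6^2 = 36.

36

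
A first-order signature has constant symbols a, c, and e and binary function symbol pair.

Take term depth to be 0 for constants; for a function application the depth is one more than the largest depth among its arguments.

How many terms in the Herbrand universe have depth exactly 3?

Let N_k = |{terms of depth ≤ k}|. Then N_0 = 3 and N_k = 3 + N_{k-1}^2 for k ≥ 1 (one summand per function symbol, arity giving the exponent).
N_0 = 3
N_1 = 3 + 3^2 = 12
N_2 = 3 + 12^2 = 147
N_3 = 3 + 147^2 = 21612
Terms of depth exactly 3: N_3 − N_2 = 21612 − 147 = 21465.

21465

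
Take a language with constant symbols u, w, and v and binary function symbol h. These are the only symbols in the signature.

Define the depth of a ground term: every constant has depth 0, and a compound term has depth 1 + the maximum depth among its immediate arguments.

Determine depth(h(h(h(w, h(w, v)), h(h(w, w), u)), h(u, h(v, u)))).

depth(h(w, v)) = 1 + max(0, 0) = 1
depth(h(w, h(w, v))) = 1 + max(0, 1) = 2
depth(h(w, w)) = 1 + max(0, 0) = 1
depth(h(h(w, w), u)) = 1 + max(1, 0) = 2
depth(h(h(w, h(w, v)), h(h(w, w), u))) = 1 + max(2, 2) = 3
depth(h(v, u)) = 1 + max(0, 0) = 1
depth(h(u, h(v, u))) = 1 + max(0, 1) = 2
depth(h(h(h(w, h(w, v)), h(h(w, w), u)), h(u, h(v, u)))) = 1 + max(3, 2) = 4

4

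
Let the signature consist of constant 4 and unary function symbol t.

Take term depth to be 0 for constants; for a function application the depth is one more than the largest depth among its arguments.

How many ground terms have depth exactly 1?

Count level by level. With function symbols t/1, the terms of depth ≤ k are the 1 constant together with each function applied to depth-≤(k−1) tuples, so N_k = 1 + N_{k-1}.
N_0 = 1
N_1 = 1 + 1 = 2
Terms of depth exactly 1: N_1 − N_0 = 2 − 1 = 1.

1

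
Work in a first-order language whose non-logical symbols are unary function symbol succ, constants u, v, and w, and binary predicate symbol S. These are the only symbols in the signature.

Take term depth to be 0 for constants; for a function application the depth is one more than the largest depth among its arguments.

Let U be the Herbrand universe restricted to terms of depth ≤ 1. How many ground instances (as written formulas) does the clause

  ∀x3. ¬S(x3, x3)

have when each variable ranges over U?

Ground terms of depth ≤ 1:
  If N_k denotes the number of depth-≤k ground terms, the 3 constants give N_0 = 3, and each function symbol of arity r contributes N_{k-1}^r new terms at level k: N_k = 3 + N_{k-1}.
  N_0 = 3
  N_1 = 3 + 3 = 6
So there are 6 ground terms available for substitution.
The body mentions the single quantified variable x3; since ground terms form a free algebra, no two substitutions collapse to the same formula.
Number of ground instances = 6.

6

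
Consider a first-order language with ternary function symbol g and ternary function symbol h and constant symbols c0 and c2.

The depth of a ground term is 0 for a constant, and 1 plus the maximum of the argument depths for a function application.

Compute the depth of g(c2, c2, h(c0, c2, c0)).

2

depth(h(c0, c2, c0)) = 1 + max(0, 0, 0) = 1
depth(g(c2, c2, h(c0, c2, c0))) = 1 + max(0, 0, 1) = 2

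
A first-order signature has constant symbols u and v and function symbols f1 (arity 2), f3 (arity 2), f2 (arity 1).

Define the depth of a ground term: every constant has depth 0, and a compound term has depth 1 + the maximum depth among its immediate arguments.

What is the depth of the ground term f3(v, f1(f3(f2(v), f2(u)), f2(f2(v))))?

4

depth(f2(v)) = 1 + depth(v) = 1 + 0 = 1
depth(f2(u)) = 1 + depth(u) = 1 + 0 = 1
depth(f3(f2(v), f2(u))) = 1 + max(1, 1) = 2
depth(f2(f2(v))) = 1 + depth(f2(v)) = 1 + 1 = 2
depth(f1(f3(f2(v), f2(u)), f2(f2(v)))) = 1 + max(2, 2) = 3
depth(f3(v, f1(f3(f2(v), f2(u)), f2(f2(v))))) = 1 + max(0, 3) = 4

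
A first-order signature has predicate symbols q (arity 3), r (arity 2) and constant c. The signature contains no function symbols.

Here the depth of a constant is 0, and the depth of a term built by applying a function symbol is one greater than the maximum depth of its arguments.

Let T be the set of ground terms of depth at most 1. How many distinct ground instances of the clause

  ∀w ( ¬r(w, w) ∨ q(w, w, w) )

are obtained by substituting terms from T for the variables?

1

Ground terms of depth ≤ 1:
  With no function symbols every ground term is a constant, so there is exactly 1 ground term at every depth bound.
  N_0 = 1
  N_1 = 1
So there is exactly 1 ground term available for substitution.
The variable w ranges independently over the available ground terms, and distinct assignments produce distinct instances.
Number of ground instances = 1.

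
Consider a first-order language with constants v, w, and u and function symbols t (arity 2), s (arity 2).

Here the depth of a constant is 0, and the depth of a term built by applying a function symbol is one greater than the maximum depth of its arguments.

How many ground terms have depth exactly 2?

Count level by level. With function symbols t/2, s/2, the terms of depth ≤ k are the 3 constants together with each function applied to depth-≤(k−1) tuples, so N_k = 3 + N_{k-1}^2 + N_{k-1}^2.
N_0 = 3
N_1 = 3 + 3^2 + 3^2 = 21
N_2 = 3 + 21^2 + 21^2 = 885
Terms of depth exactly 2: N_2 − N_1 = 885 − 21 = 864.

864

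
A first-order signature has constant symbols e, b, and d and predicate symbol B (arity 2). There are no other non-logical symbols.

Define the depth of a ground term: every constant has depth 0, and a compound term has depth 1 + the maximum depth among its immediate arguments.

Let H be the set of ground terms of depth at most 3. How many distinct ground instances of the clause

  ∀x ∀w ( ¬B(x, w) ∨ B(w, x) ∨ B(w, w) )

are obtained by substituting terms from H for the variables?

Ground terms of depth ≤ 3:
  With no function symbols every ground term is a constant, so there are exactly 3 ground terms at every depth bound.
  N_0 = 3
  N_1 = 3
  N_2 = 3
  N_3 = 3
  Explicitly: e, b, d.
So there are 3 ground terms available for substitution.
Each of x, w ranges independently over the available ground terms, and distinct assignments produce distinct instances.
Number of ground instances = 3^2 = 9.

9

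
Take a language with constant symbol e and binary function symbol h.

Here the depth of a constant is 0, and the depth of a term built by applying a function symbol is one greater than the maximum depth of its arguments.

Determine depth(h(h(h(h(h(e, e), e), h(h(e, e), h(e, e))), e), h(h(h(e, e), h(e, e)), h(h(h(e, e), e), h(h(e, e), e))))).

5

depth(h(e, e)) = 1 + max(0, 0) = 1
depth(h(h(e, e), e)) = 1 + max(1, 0) = 2
depth(h(h(e, e), h(e, e))) = 1 + max(1, 1) = 2
depth(h(h(h(e, e), e), h(h(e, e), h(e, e)))) = 1 + max(2, 2) = 3
depth(h(h(h(h(e, e), e), h(h(e, e), h(e, e))), e)) = 1 + max(3, 0) = 4
depth(h(h(h(e, e), e), h(h(e, e), e))) = 1 + max(2, 2) = 3
depth(h(h(h(e, e), h(e, e)), h(h(h(e, e), e), h(h(e, e), e)))) = 1 + max(2, 3) = 4
depth(h(h(h(h(h(e, e), e), h(h(e, e), h(e, e))), e), h(h(h(e, e), h(e, e)), h(h(h(e, e), e), h(h(e, e), e))))) = 1 + max(4, 4) = 5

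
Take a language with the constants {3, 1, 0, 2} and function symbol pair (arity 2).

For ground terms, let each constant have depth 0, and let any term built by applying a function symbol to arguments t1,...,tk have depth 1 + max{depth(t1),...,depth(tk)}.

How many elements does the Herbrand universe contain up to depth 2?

If N_k denotes the number of depth-≤k ground terms, the 4 constants give N_0 = 4, and each function symbol of arity r contributes N_{k-1}^r new terms at level k: N_k = 4 + N_{k-1}^2.
N_0 = 4
N_1 = 4 + 4^2 = 20
N_2 = 4 + 20^2 = 404

404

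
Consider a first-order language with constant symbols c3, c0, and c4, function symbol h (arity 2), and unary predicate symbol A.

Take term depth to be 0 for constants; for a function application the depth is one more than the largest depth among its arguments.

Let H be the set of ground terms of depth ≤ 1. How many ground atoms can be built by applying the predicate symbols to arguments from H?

First count ground terms of depth ≤ 1.
If N_k denotes the number of depth-≤k ground terms, the 3 constants give N_0 = 3, and each function symbol of arity r contributes N_{k-1}^r new terms at level k: N_k = 3 + N_{k-1}^2.
N_0 = 3
N_1 = 3 + 3^2 = 12
Explicitly: c3, c0, c4, h(c3, c3), h(c3, c0), h(c3, c4), h(c0, c3), h(c0, c0), h(c0, c4), h(c4, c3), h(c4, c0), h(c4, c4).
So |H| = 12.
A ground atom is a predicate applied to a tuple of terms from H, so the count is the sum over predicates of |H|^arity:
  A: 12
Total ground atoms: 12.

12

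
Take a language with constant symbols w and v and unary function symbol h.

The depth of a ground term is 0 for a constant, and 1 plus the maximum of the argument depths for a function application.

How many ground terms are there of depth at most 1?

4

Let N_k = |{terms of depth ≤ k}|. Then N_0 = 2 and N_k = 2 + N_{k-1} for k ≥ 1 (one summand per function symbol, arity giving the exponent).
N_0 = 2
N_1 = 2 + 2 = 4
Explicitly: w, v, h(w), h(v).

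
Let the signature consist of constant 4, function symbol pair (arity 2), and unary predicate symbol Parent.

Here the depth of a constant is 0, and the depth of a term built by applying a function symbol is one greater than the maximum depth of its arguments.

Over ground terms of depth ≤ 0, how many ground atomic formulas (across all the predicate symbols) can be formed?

First count ground terms of depth ≤ 0.
Write N_k for the number of ground terms of depth ≤ k. A term of depth ≤ k is either a constant or a function symbol applied to arguments of depth ≤ k−1, so N_k = 1 + N_{k-1}^2.
N_0 = 1
So |H| = 1.
A ground atom is a predicate applied to a tuple of terms from H, so the count is the sum over predicates of |H|^arity:
  Parent: 1
Total ground atoms: 1.

1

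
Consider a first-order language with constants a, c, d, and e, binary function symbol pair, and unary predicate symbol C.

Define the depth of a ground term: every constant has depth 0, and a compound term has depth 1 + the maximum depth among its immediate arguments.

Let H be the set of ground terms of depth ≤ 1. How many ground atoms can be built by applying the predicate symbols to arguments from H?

First count ground terms of depth ≤ 1.
Count level by level. With function symbols pair/2, the terms of depth ≤ k are the 4 constants together with each function applied to depth-≤(k−1) tuples, so N_k = 4 + N_{k-1}^2.
N_0 = 4
N_1 = 4 + 4^2 = 20
So |H| = 20.
For each predicate symbol, the number of ground atoms is |H| raised to its arity; summing:
  C: 20
Total ground atoms: 20.

20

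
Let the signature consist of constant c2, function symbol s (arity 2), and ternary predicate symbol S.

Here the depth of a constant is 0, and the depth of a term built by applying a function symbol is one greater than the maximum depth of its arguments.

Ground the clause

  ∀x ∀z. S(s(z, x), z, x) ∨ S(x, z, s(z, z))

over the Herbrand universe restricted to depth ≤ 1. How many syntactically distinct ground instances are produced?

Ground terms of depth ≤ 1:
  If N_k denotes the number of depth-≤k ground terms, the 1 constant gives N_0 = 1, and each function symbol of arity r contributes N_{k-1}^r new terms at level k: N_k = 1 + N_{k-1}^2.
  N_0 = 1
  N_1 = 1 + 1^2 = 2
So there are 2 ground terms available for substitution.
The clause has 2 distinct variables (x, z), each appearing in the body. In the free term algebra distinct substitutions yield syntactically distinct ground instances.
Number of ground instances = 2^2 = 4.

4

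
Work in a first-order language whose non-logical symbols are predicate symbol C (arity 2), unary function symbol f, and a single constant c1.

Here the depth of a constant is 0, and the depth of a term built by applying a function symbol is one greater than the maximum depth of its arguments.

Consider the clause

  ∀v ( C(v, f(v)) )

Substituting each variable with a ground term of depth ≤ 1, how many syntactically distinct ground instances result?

Ground terms of depth ≤ 1:
  Count level by level. With function symbols f/1, the terms of depth ≤ k are the 1 constant together with each function applied to depth-≤(k−1) tuples, so N_k = 1 + N_{k-1}.
  N_0 = 1
  N_1 = 1 + 1 = 2
  Explicitly: c1, f(c1).
So there are 2 ground terms available for substitution.
The body mentions the single quantified variable v; since ground terms form a free algebra, no two substitutions collapse to the same formula.
Number of ground instances = 2.

2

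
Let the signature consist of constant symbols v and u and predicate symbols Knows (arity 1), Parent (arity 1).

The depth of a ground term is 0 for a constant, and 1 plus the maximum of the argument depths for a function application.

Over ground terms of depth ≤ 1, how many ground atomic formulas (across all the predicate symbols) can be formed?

4

First count ground terms of depth ≤ 1.
With no function symbols every ground term is a constant, so there are exactly 2 ground terms at every depth bound.
N_0 = 2
N_1 = 2
So |H| = 2.
Each predicate of arity r yields |H|^r ground atoms (one per choice of an r-tuple from H):
  Knows: 2;  Parent: 2
Total ground atoms: 2 + 2 = 4.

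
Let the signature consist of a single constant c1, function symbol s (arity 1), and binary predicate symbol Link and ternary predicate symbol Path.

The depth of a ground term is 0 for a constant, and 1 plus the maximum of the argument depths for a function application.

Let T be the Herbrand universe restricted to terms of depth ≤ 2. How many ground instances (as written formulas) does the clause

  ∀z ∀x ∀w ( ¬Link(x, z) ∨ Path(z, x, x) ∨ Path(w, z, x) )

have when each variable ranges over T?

27

Ground terms of depth ≤ 2:
  If N_k denotes the number of depth-≤k ground terms, the 1 constant gives N_0 = 1, and each function symbol of arity r contributes N_{k-1}^r new terms at level k: N_k = 1 + N_{k-1}.
  N_0 = 1
  N_1 = 1 + 1 = 2
  N_2 = 1 + 2 = 3
  Explicitly: c1, s(c1), s(s(c1)).
So there are 3 ground terms available for substitution.
There are 3 variables to instantiate (z, x, w), each occurring in at least one literal, so different choices give different ground instances.
Number of ground instances = 3^3 = 27.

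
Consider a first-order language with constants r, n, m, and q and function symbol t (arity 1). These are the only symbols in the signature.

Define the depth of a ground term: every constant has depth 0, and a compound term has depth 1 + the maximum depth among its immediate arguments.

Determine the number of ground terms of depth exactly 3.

Write N_k for the number of ground terms of depth ≤ k. A term of depth ≤ k is either a constant or a function symbol applied to arguments of depth ≤ k−1, so N_k = 4 + N_{k-1}.
N_0 = 4
N_1 = 4 + 4 = 8
N_2 = 4 + 8 = 12
N_3 = 4 + 12 = 16
Terms of depth exactly 3: N_3 − N_2 = 16 − 12 = 4.

4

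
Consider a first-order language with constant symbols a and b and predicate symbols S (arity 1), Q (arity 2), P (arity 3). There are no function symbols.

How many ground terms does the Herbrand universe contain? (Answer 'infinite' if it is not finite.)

There are no function symbols, so every ground term is one of the 2 constants.
The Herbrand universe is {a, b}, which is finite with 2 elements.

2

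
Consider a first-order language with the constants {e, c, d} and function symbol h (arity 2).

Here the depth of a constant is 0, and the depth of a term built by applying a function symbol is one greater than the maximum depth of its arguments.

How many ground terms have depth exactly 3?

Write N_k for the number of ground terms of depth ≤ k. A term of depth ≤ k is either a constant or a function symbol applied to arguments of depth ≤ k−1, so N_k = 3 + N_{k-1}^2.
N_0 = 3
N_1 = 3 + 3^2 = 12
N_2 = 3 + 12^2 = 147
N_3 = 3 + 147^2 = 21612
Terms of depth exactly 3: N_3 − N_2 = 21612 − 147 = 21465.

21465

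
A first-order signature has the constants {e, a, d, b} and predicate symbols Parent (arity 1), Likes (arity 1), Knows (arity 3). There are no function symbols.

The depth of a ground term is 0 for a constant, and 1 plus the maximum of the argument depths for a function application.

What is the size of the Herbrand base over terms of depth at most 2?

72

First count ground terms of depth ≤ 2.
With no function symbols every ground term is a constant, so there are exactly 4 ground terms at every depth bound.
N_0 = 4
N_1 = 4
N_2 = 4
Explicitly: e, a, d, b.
So |H| = 4.
A ground atom is a predicate applied to a tuple of terms from H, so the count is the sum over predicates of |H|^arity:
  Parent: 4;  Likes: 4;  Knows: 4^3 = 64
Total ground atoms: 4 + 4 + 64 = 72.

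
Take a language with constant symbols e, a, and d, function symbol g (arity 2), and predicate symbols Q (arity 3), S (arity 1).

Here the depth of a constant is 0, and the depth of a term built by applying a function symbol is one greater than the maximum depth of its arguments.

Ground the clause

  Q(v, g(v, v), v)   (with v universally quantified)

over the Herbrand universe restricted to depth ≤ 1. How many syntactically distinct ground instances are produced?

12

Ground terms of depth ≤ 1:
  Write N_k for the number of ground terms of depth ≤ k. A term of depth ≤ k is either a constant or a function symbol applied to arguments of depth ≤ k−1, so N_k = 3 + N_{k-1}^2.
  N_0 = 3
  N_1 = 3 + 3^2 = 12
  Explicitly: e, a, d, g(e, e), g(e, a), g(e, d), g(a, e), g(a, a), g(a, d), g(d, e), g(d, a), g(d, d).
So there are 12 ground terms available for substitution.
The clause has 1 distinct variable (v), which appears in the body. In the free term algebra distinct substitutions yield syntactically distinct ground instances.
Number of ground instances = 12.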